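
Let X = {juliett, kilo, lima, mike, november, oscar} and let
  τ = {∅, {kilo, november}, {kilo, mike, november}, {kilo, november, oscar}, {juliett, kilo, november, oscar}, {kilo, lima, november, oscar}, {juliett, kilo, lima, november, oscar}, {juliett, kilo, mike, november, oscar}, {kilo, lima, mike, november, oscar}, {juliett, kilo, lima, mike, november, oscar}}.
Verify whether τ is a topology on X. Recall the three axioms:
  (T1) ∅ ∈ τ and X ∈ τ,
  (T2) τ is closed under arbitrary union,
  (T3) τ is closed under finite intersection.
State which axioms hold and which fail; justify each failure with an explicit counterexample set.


τ is NOT a topology on X.

Axiom (T1): ∅ ∈ τ? Yes; X ∈ τ? Yes.
Axiom (T2/T3): check pairwise unions and intersections of members of τ.
Counterexample for (T2): {kilo, mike, november} ∪ {kilo, november, oscar} = {kilo, mike, november, oscar} ∉ τ. Therefore τ is NOT a topology.


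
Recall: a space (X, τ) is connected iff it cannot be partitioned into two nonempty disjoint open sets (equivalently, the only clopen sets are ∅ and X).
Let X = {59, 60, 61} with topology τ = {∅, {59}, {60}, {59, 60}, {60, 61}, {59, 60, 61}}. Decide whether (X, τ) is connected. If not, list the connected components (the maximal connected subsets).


(X, τ) is disconnected; components = [{59}, {60, 61}].

Find clopen sets (U ∈ τ with X ∖ U ∈ τ):
  U = ∅, X ∖ U = {59, 60, 61} — both open, so U is clopen.
  U = {59}, X ∖ U = {60, 61} — both open, so U is clopen.
  U = {60, 61}, X ∖ U = {59} — both open, so U is clopen.
  U = {59, 60, 61}, X ∖ U = ∅ — both open, so U is clopen.
Nontrivial clopen(s) exist: e.g. {59}. So (X, τ) is disconnected.
Compute connected components by grouping points that agree on all clopens:
  component: {59}
  component: {60, 61}


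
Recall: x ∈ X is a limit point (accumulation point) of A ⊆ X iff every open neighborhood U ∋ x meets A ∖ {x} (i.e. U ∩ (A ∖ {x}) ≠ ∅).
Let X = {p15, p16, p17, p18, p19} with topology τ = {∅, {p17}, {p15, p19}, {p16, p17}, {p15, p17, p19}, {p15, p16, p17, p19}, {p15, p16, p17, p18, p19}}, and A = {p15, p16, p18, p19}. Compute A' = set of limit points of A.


A' = {p15, p18, p19}

For each x ∈ X, list the open sets U ∈ τ with x ∈ U, then check whether U ∩ (A ∖ {x}) ≠ ∅ for every such U.
  x = p15: opens ∋ x are {p15, p19}, {p15, p17, p19}, {p15, p16, p17, p19}, {p15, p16, p17, p18, p19}; each meets A ∖ {p15}, so x IS a limit point.
  x = p16: open {p16, p17} ∋ x has {p16, p17} ∩ (A ∖ {p16}) = ∅, so x is NOT a limit point.
  x = p17: open {p17} ∋ x has {p17} ∩ (A ∖ {p17}) = ∅, so x is NOT a limit point.
  x = p18: opens ∋ x are {p15, p16, p17, p18, p19}; each meets A ∖ {p18}, so x IS a limit point.
  x = p19: opens ∋ x are {p15, p19}, {p15, p17, p19}, {p15, p16, p17, p19}, {p15, p16, p17, p18, p19}; each meets A ∖ {p19}, so x IS a limit point.
Collecting: A' = {p15, p18, p19}.


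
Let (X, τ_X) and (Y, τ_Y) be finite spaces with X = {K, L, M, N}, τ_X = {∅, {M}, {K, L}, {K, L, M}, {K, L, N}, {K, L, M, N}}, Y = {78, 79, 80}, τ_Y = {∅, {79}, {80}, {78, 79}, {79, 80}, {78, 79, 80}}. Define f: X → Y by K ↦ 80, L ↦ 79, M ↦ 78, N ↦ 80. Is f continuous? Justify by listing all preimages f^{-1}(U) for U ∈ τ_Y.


f is NOT continuous.

Compute f^{-1}(U) for each U ∈ τ_Y:
  U = ∅: f^{-1}(U) = ∅ ∈ τ_X ✓.
  U = {79}: f^{-1}(U) = {L} ∉ τ_X ✗.
  U = {80}: f^{-1}(U) = {K, N} ∉ τ_X ✗.
  U = {78, 79}: f^{-1}(U) = {L, M} ∉ τ_X ✗.
  U = {79, 80}: f^{-1}(U) = {K, L, N} ∈ τ_X ✓.
  U = {78, 79, 80}: f^{-1}(U) = {K, L, M, N} ∈ τ_X ✓.
Found U = {79} with f^{-1}(U) = {L} not in τ_X. Therefore f is NOT continuous.


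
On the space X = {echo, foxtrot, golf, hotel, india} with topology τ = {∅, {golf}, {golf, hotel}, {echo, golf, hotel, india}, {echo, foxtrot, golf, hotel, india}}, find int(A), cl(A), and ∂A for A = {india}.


int(A) = ∅, cl(A) = {echo, foxtrot, india}, ∂A = {echo, foxtrot, india}.

Closed sets in (X, τ) are complements of opens:
  closed(X, τ) = {∅, {foxtrot}, {echo, foxtrot, india}, {echo, foxtrot, hotel, india}, {echo, foxtrot, golf, hotel, india}}.
int(A) = ⋃ {U ∈ τ : U ⊆ A}. Opens contained in A: ∅.
Taking the union of these: int(A) = ∅.
cl(A) = ⋂ {C closed : A ⊆ C}. Closed sets containing A: {echo, foxtrot, india}, {echo, foxtrot, hotel, india}, {echo, foxtrot, golf, hotel, india}.
Intersecting these: cl(A) = {echo, foxtrot, india}.
∂A = cl(A) ∖ int(A) = {echo, foxtrot, india} ∖ ∅ = {echo, foxtrot, india}.


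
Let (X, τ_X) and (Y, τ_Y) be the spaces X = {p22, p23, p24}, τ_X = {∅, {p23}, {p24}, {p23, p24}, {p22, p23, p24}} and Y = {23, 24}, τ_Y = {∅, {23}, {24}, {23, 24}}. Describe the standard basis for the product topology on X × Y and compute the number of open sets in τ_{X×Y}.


Basis B = {∅ × ∅, {p23} × {23}, {p23} × {24}, {p24} × {23}, {p24} × {24}, {p23} × {23, 24}, {p23, p24} × {23}, {p23, p24} × {24}, {p24} × {23, 24}, {p22, p23, p24} × {23}, {p22, p23, p24} × {24}, {p23, p24} × {23, 24}, {p22, p23, p24} × {23, 24}}; |τ_{X×Y}| = 25.

Enumerate products U × V with U ∈ τ_X, V ∈ τ_Y (deduplicated):
  ∅ × ∅ = {} (∅)
  {p23} × {23} = {(p23,23)}
  {p23} × {24} = {(p23,24)}
  {p24} × {23} = {(p24,23)}
  {p24} × {24} = {(p24,24)}
  {p23} × {23, 24} = {(p23,23), (p23,24)}
  {p23, p24} × {23} = {(p23,23), (p24,23)}
  {p23, p24} × {24} = {(p23,24), (p24,24)}
  {p24} × {23, 24} = {(p24,23), (p24,24)}
  {p22, p23, p24} × {23} = {(p22,23), (p23,23), (p24,23)}
  {p22, p23, p24} × {24} = {(p22,24), (p23,24), (p24,24)}
  {p23, p24} × {23, 24} = {(p23,23), (p23,24), (p24,23), (p24,24)}
  {p22, p23, p24} × {23, 24} = {(p22,23), (p22,24), (p23,23), (p23,24), (p24,23), (p24,24)}
These 13 distinct sets form the basis B.
Close under arbitrary unions to get τ_{X×Y}; counting gives |τ_{X×Y}| = 25.


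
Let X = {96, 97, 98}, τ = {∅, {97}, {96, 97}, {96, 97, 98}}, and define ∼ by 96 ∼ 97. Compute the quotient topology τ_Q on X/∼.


X/∼ = {[96=97], [98]}; |τ_Q| = 3.

Equivalence classes: [96=97], [98].
Quotient map π: X → X/∼ sends 96 ↦ [96=97], 97 ↦ [96=97], 98 ↦ [98].
For each subset V ⊆ X/∼, compute π^{-1}(V) ⊆ X and check whether π^{-1}(V) ∈ τ. V is open in τ_Q iff π^{-1}(V) ∈ τ.
  V = {}: π^{-1}(V) = ∅ ∈ τ ✓.
  V = {[96=97]}: π^{-1}(V) = {96, 97} ∈ τ ✓.
  V = {[98]}: π^{-1}(V) = {98} ∉ τ ✗.
  V = {[96=97], [98]}: π^{-1}(V) = {96, 97, 98} ∈ τ ✓.
Open sets in the quotient: τ_Q = {{}, {[96=97]}, {[96=97], [98]}} (3 elements).


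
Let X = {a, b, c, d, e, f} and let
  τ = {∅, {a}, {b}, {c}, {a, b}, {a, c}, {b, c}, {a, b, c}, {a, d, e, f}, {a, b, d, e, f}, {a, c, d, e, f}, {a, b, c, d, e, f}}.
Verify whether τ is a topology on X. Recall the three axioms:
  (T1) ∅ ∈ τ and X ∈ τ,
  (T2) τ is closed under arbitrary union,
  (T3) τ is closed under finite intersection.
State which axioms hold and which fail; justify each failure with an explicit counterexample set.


τ IS a topology on X.

Axiom (T1): ∅ ∈ τ? Yes; X ∈ τ? Yes.
Axiom (T2/T3): check pairwise unions and intersections of members of τ.
All pairwise intersections and unions checked — each lies in τ. Therefore τ satisfies (T1), (T2), (T3): it IS a topology on X.


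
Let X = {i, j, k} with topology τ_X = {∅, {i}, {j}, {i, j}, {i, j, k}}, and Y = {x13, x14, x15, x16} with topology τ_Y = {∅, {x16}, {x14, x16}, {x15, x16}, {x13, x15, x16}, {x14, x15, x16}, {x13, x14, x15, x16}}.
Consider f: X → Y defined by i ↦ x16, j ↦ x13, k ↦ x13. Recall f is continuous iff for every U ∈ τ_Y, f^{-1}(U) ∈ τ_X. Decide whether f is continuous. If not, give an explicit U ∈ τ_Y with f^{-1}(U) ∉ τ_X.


f IS continuous.

Compute f^{-1}(U) for each U ∈ τ_Y:
  U = ∅: f^{-1}(U) = ∅ ∈ τ_X ✓.
  U = {x16}: f^{-1}(U) = {i} ∈ τ_X ✓.
  U = {x14, x16}: f^{-1}(U) = {i} ∈ τ_X ✓.
  U = {x15, x16}: f^{-1}(U) = {i} ∈ τ_X ✓.
  U = {x13, x15, x16}: f^{-1}(U) = {i, j, k} ∈ τ_X ✓.
  U = {x14, x15, x16}: f^{-1}(U) = {i} ∈ τ_X ✓.
  U = {x13, x14, x15, x16}: f^{-1}(U) = {i, j, k} ∈ τ_X ✓.
Every preimage lies in τ_X, so f IS continuous.


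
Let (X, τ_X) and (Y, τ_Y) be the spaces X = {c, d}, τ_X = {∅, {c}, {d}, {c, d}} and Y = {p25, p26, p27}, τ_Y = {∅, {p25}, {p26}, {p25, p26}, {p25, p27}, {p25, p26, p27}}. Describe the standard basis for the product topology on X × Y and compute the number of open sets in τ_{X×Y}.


Basis B = {∅ × ∅, {c} × {p25}, {c} × {p26}, {d} × {p25}, {d} × {p26}, {c} × {p25, p26}, {c} × {p25, p27}, {c, d} × {p25}, {c, d} × {p26}, {d} × {p25, p26}, {d} × {p25, p27}, {c} × {p25, p26, p27}, {d} × {p25, p26, p27}, {c, d} × {p25, p26}, {c, d} × {p25, p27}, {c, d} × {p25, p26, p27}}; |τ_{X×Y}| = 36.

Enumerate products U × V with U ∈ τ_X, V ∈ τ_Y (deduplicated):
  ∅ × ∅ = {} (∅)
  {c} × {p25} = {(c,p25)}
  {c} × {p26} = {(c,p26)}
  {d} × {p25} = {(d,p25)}
  {d} × {p26} = {(d,p26)}
  {c} × {p25, p26} = {(c,p25), (c,p26)}
  {c} × {p25, p27} = {(c,p25), (c,p27)}
  {c, d} × {p25} = {(c,p25), (d,p25)}
  {c, d} × {p26} = {(c,p26), (d,p26)}
  {d} × {p25, p26} = {(d,p25), (d,p26)}
  {d} × {p25, p27} = {(d,p25), (d,p27)}
  {c} × {p25, p26, p27} = {(c,p25), (c,p26), (c,p27)}
  {d} × {p25, p26, p27} = {(d,p25), (d,p26), (d,p27)}
  {c, d} × {p25, p26} = {(c,p25), (c,p26), (d,p25), (d,p26)}
  {c, d} × {p25, p27} = {(c,p25), (c,p27), (d,p25), (d,p27)}
  {c, d} × {p25, p26, p27} = {(c,p25), (c,p26), (c,p27), (d,p25), (d,p26), (d,p27)}
These 16 distinct sets form the basis B.
Close under arbitrary unions to get τ_{X×Y}; counting gives |τ_{X×Y}| = 36.


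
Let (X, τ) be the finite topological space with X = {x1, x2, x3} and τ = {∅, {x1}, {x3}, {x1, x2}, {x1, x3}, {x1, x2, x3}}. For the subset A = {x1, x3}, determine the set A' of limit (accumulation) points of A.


A' = {x2}

For each x ∈ X, list the open sets U ∈ τ with x ∈ U, then check whether U ∩ (A ∖ {x}) ≠ ∅ for every such U.
  x = x1: open {x1} ∋ x has {x1} ∩ (A ∖ {x1}) = ∅, so x is NOT a limit point.
  x = x2: opens ∋ x are {x1, x2}, {x1, x2, x3}; each meets A ∖ {x2}, so x IS a limit point.
  x = x3: open {x3} ∋ x has {x3} ∩ (A ∖ {x3}) = ∅, so x is NOT a limit point.
Collecting: A' = {x2}.


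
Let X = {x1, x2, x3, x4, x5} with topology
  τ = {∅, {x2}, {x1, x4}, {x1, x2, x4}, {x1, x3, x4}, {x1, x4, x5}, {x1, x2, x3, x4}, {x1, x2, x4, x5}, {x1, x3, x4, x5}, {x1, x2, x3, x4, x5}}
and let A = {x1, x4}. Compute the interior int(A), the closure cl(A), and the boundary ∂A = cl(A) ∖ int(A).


int(A) = {x1, x4}, cl(A) = {x1, x3, x4, x5}, ∂A = {x3, x5}.

Closed sets in (X, τ) are complements of opens:
  closed(X, τ) = {∅, {x2}, {x3}, {x5}, {x2, x3}, {x2, x5}, {x3, x5}, {x2, x3, x5}, {x1, x3, x4, x5}, {x1, x2, x3, x4, x5}}.
int(A) = ⋃ {U ∈ τ : U ⊆ A}. Opens contained in A: ∅, {x1, x4}.
Taking the union of these: int(A) = {x1, x4}.
cl(A) = ⋂ {C closed : A ⊆ C}. Closed sets containing A: {x1, x3, x4, x5}, {x1, x2, x3, x4, x5}.
Intersecting these: cl(A) = {x1, x3, x4, x5}.
∂A = cl(A) ∖ int(A) = {x1, x3, x4, x5} ∖ {x1, x4} = {x3, x5}.


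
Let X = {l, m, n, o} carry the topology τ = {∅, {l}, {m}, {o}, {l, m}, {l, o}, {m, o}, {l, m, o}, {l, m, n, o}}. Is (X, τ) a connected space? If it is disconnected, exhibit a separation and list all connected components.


(X, τ) is connected.

Find clopen sets (U ∈ τ with X ∖ U ∈ τ):
  U = ∅, X ∖ U = {l, m, n, o} — both open, so U is clopen.
  U = {l, m, n, o}, X ∖ U = ∅ — both open, so U is clopen.
Only trivial clopens (∅ and X) exist, so (X, τ) is connected.
Compute connected components by grouping points that agree on all clopens:
  component: {l, m, n, o}


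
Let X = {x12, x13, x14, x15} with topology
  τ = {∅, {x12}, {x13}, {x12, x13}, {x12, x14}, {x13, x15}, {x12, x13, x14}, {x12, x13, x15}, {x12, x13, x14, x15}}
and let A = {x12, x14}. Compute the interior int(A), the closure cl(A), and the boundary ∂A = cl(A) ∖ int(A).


int(A) = {x12, x14}, cl(A) = {x12, x14}, ∂A = ∅.

Closed sets in (X, τ) are complements of opens:
  closed(X, τ) = {∅, {x14}, {x15}, {x12, x14}, {x13, x15}, {x14, x15}, {x12, x14, x15}, {x13, x14, x15}, {x12, x13, x14, x15}}.
int(A) = ⋃ {U ∈ τ : U ⊆ A}. Opens contained in A: ∅, {x12}, {x12, x14}.
Taking the union of these: int(A) = {x12, x14}.
cl(A) = ⋂ {C closed : A ⊆ C}. Closed sets containing A: {x12, x14}, {x12, x14, x15}, {x12, x13, x14, x15}.
Intersecting these: cl(A) = {x12, x14}.
∂A = cl(A) ∖ int(A) = {x12, x14} ∖ {x12, x14} = ∅.


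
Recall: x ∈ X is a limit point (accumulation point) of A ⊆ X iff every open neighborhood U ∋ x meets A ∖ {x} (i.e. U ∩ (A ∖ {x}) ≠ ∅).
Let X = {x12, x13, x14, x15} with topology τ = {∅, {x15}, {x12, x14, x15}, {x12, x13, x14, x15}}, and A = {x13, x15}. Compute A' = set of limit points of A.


A' = {x12, x13, x14}

For each x ∈ X, list the open sets U ∈ τ with x ∈ U, then check whether U ∩ (A ∖ {x}) ≠ ∅ for every such U.
  x = x12: opens ∋ x are {x12, x14, x15}, {x12, x13, x14, x15}; each meets A ∖ {x12}, so x IS a limit point.
  x = x13: opens ∋ x are {x12, x13, x14, x15}; each meets A ∖ {x13}, so x IS a limit point.
  x = x14: opens ∋ x are {x12, x14, x15}, {x12, x13, x14, x15}; each meets A ∖ {x14}, so x IS a limit point.
  x = x15: open {x15} ∋ x has {x15} ∩ (A ∖ {x15}) = ∅, so x is NOT a limit point.
Collecting: A' = {x12, x13, x14}.


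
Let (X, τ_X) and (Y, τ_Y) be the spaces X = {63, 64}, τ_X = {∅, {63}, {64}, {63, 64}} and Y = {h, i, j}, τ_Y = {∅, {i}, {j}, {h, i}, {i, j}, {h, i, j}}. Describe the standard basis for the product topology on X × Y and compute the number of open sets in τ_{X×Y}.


Basis B = {∅ × ∅, {63} × {i}, {63} × {j}, {64} × {i}, {64} × {j}, {63} × {h, i}, {63} × {i, j}, {63, 64} × {i}, {63, 64} × {j}, {64} × {h, i}, {64} × {i, j}, {63} × {h, i, j}, {64} × {h, i, j}, {63, 64} × {h, i}, {63, 64} × {i, j}, {63, 64} × {h, i, j}}; |τ_{X×Y}| = 36.

Enumerate products U × V with U ∈ τ_X, V ∈ τ_Y (deduplicated):
  ∅ × ∅ = {} (∅)
  {63} × {i} = {(63,i)}
  {63} × {j} = {(63,j)}
  {64} × {i} = {(64,i)}
  {64} × {j} = {(64,j)}
  {63} × {h, i} = {(63,h), (63,i)}
  {63} × {i, j} = {(63,i), (63,j)}
  {63, 64} × {i} = {(63,i), (64,i)}
  {63, 64} × {j} = {(63,j), (64,j)}
  {64} × {h, i} = {(64,h), (64,i)}
  {64} × {i, j} = {(64,i), (64,j)}
  {63} × {h, i, j} = {(63,h), (63,i), (63,j)}
  {64} × {h, i, j} = {(64,h), (64,i), (64,j)}
  {63, 64} × {h, i} = {(63,h), (63,i), (64,h), (64,i)}
  {63, 64} × {i, j} = {(63,i), (63,j), (64,i), (64,j)}
  {63, 64} × {h, i, j} = {(63,h), (63,i), (63,j), (64,h), (64,i), (64,j)}
These 16 distinct sets form the basis B.
Close under arbitrary unions to get τ_{X×Y}; counting gives |τ_{X×Y}| = 36.


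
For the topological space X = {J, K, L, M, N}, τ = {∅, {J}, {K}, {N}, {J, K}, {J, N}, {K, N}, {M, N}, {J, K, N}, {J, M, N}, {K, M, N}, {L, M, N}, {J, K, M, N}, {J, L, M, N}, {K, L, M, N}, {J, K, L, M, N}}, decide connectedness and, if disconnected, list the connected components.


(X, τ) is disconnected; components = [{J}, {K}, {L, M, N}].

Find clopen sets (U ∈ τ with X ∖ U ∈ τ):
  U = ∅, X ∖ U = {J, K, L, M, N} — both open, so U is clopen.
  U = {J}, X ∖ U = {K, L, M, N} — both open, so U is clopen.
  U = {K}, X ∖ U = {J, L, M, N} — both open, so U is clopen.
  U = {J, K}, X ∖ U = {L, M, N} — both open, so U is clopen.
  U = {L, M, N}, X ∖ U = {J, K} — both open, so U is clopen.
  U = {J, L, M, N}, X ∖ U = {K} — both open, so U is clopen.
  U = {K, L, M, N}, X ∖ U = {J} — both open, so U is clopen.
  U = {J, K, L, M, N}, X ∖ U = ∅ — both open, so U is clopen.
Nontrivial clopen(s) exist: e.g. {L, M, N}. So (X, τ) is disconnected.
Compute connected components by grouping points that agree on all clopens:
  component: {J}
  component: {K}
  component: {L, M, N}


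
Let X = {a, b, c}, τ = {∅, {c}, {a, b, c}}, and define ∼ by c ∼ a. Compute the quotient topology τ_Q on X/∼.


X/∼ = {[a=c], [b]}; |τ_Q| = 2.

Equivalence classes: [a=c], [b].
Quotient map π: X → X/∼ sends a ↦ [a=c], b ↦ [b], c ↦ [a=c].
For each subset V ⊆ X/∼, compute π^{-1}(V) ⊆ X and check whether π^{-1}(V) ∈ τ. V is open in τ_Q iff π^{-1}(V) ∈ τ.
  V = {}: π^{-1}(V) = ∅ ∈ τ ✓.
  V = {[a=c]}: π^{-1}(V) = {a, c} ∉ τ ✗.
  V = {[b]}: π^{-1}(V) = {b} ∉ τ ✗.
  V = {[a=c], [b]}: π^{-1}(V) = {a, b, c} ∈ τ ✓.
Open sets in the quotient: τ_Q = {{}, {[a=c], [b]}} (2 elements).


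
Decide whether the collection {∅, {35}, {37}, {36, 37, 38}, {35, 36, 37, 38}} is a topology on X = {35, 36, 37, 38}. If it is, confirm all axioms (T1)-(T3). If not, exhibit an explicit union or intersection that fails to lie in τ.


τ is NOT a topology on X.

Axiom (T1): ∅ ∈ τ? Yes; X ∈ τ? Yes.
Axiom (T2/T3): check pairwise unions and intersections of members of τ.
Counterexample for (T2): {35} ∪ {37} = {35, 37} ∉ τ. Therefore τ is NOT a topology.


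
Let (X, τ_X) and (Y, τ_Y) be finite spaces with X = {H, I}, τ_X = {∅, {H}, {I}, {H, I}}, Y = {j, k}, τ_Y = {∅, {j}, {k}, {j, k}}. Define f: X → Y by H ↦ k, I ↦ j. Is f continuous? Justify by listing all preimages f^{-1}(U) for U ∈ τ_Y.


f IS continuous.

Compute f^{-1}(U) for each U ∈ τ_Y:
  U = ∅: f^{-1}(U) = ∅ ∈ τ_X ✓.
  U = {j}: f^{-1}(U) = {I} ∈ τ_X ✓.
  U = {k}: f^{-1}(U) = {H} ∈ τ_X ✓.
  U = {j, k}: f^{-1}(U) = {H, I} ∈ τ_X ✓.
Every preimage lies in τ_X, so f IS continuous.


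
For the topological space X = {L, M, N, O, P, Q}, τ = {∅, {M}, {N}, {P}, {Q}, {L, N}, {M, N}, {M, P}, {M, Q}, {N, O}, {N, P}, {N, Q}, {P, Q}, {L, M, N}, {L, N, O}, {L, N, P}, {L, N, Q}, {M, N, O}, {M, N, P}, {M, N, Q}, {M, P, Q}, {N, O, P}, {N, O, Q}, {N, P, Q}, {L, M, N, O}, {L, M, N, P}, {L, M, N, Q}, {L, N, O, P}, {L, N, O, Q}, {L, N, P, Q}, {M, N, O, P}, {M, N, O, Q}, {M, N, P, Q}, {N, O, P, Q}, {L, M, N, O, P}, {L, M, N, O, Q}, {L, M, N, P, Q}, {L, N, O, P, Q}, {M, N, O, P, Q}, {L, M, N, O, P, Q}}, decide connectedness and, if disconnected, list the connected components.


(X, τ) is disconnected; components = [{M}, {P}, {Q}, {L, N, O}].

Find clopen sets (U ∈ τ with X ∖ U ∈ τ):
  U = ∅, X ∖ U = {L, M, N, O, P, Q} — both open, so U is clopen.
  U = {M}, X ∖ U = {L, N, O, P, Q} — both open, so U is clopen.
  U = {P}, X ∖ U = {L, M, N, O, Q} — both open, so U is clopen.
  U = {Q}, X ∖ U = {L, M, N, O, P} — both open, so U is clopen.
  U = {M, P}, X ∖ U = {L, N, O, Q} — both open, so U is clopen.
  U = {M, Q}, X ∖ U = {L, N, O, P} — both open, so U is clopen.
  U = {P, Q}, X ∖ U = {L, M, N, O} — both open, so U is clopen.
  U = {L, N, O}, X ∖ U = {M, P, Q} — both open, so U is clopen.
  U = {M, P, Q}, X ∖ U = {L, N, O} — both open, so U is clopen.
  U = {L, M, N, O}, X ∖ U = {P, Q} — both open, so U is clopen.
  U = {L, N, O, P}, X ∖ U = {M, Q} — both open, so U is clopen.
  U = {L, N, O, Q}, X ∖ U = {M, P} — both open, so U is clopen.
  U = {L, M, N, O, P}, X ∖ U = {Q} — both open, so U is clopen.
  U = {L, M, N, O, Q}, X ∖ U = {P} — both open, so U is clopen.
  U = {L, N, O, P, Q}, X ∖ U = {M} — both open, so U is clopen.
  U = {L, M, N, O, P, Q}, X ∖ U = ∅ — both open, so U is clopen.
Nontrivial clopen(s) exist: e.g. {L, M, N, O}. So (X, τ) is disconnected.
Compute connected components by grouping points that agree on all clopens:
  component: {M}
  component: {P}
  component: {Q}
  component: {L, N, O}


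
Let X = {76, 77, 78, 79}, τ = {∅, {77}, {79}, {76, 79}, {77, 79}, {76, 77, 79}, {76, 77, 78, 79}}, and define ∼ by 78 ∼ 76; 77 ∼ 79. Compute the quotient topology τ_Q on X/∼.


X/∼ = {[76=78], [77=79]}; |τ_Q| = 3.

Equivalence classes: [76=78], [77=79].
Quotient map π: X → X/∼ sends 76 ↦ [76=78], 77 ↦ [77=79], 78 ↦ [76=78], 79 ↦ [77=79].
For each subset V ⊆ X/∼, compute π^{-1}(V) ⊆ X and check whether π^{-1}(V) ∈ τ. V is open in τ_Q iff π^{-1}(V) ∈ τ.
  V = {}: π^{-1}(V) = ∅ ∈ τ ✓.
  V = {[76=78]}: π^{-1}(V) = {76, 78} ∉ τ ✗.
  V = {[77=79]}: π^{-1}(V) = {77, 79} ∈ τ ✓.
  V = {[76=78], [77=79]}: π^{-1}(V) = {76, 77, 78, 79} ∈ τ ✓.
Open sets in the quotient: τ_Q = {{}, {[77=79]}, {[76=78], [77=79]}} (3 elements).


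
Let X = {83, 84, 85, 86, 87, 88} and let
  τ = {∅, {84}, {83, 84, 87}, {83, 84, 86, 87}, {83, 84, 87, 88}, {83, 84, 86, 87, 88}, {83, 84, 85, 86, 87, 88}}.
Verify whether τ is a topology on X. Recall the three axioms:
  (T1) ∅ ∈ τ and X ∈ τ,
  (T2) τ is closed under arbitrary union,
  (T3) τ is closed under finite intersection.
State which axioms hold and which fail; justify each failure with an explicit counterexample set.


τ IS a topology on X.

Axiom (T1): ∅ ∈ τ? Yes; X ∈ τ? Yes.
Axiom (T2/T3): check pairwise unions and intersections of members of τ.
All pairwise intersections and unions checked — each lies in τ. Therefore τ satisfies (T1), (T2), (T3): it IS a topology on X.


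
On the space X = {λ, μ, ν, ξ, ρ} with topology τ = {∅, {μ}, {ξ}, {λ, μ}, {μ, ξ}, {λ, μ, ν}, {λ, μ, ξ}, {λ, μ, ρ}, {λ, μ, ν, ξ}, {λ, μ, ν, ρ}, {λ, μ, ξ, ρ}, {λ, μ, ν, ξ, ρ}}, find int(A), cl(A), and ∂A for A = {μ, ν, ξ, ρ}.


int(A) = {μ, ξ}, cl(A) = {λ, μ, ν, ξ, ρ}, ∂A = {λ, ν, ρ}.

Closed sets in (X, τ) are complements of opens:
  closed(X, τ) = {∅, {ν}, {ξ}, {ρ}, {ν, ξ}, {ν, ρ}, {ξ, ρ}, {λ, ν, ρ}, {ν, ξ, ρ}, {λ, μ, ν, ρ}, {λ, ν, ξ, ρ}, {λ, μ, ν, ξ, ρ}}.
int(A) = ⋃ {U ∈ τ : U ⊆ A}. Opens contained in A: ∅, {μ}, {ξ}, {μ, ξ}.
Taking the union of these: int(A) = {μ, ξ}.
cl(A) = ⋂ {C closed : A ⊆ C}. Closed sets containing A: {λ, μ, ν, ξ, ρ}.
Intersecting these: cl(A) = {λ, μ, ν, ξ, ρ}.
∂A = cl(A) ∖ int(A) = {λ, μ, ν, ξ, ρ} ∖ {μ, ξ} = {λ, ν, ρ}.


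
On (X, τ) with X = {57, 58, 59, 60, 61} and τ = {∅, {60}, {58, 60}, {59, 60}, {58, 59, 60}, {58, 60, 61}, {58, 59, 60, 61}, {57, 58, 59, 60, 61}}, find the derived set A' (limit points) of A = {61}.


A' = {57}

For each x ∈ X, list the open sets U ∈ τ with x ∈ U, then check whether U ∩ (A ∖ {x}) ≠ ∅ for every such U.
  x = 57: opens ∋ x are {57, 58, 59, 60, 61}; each meets A ∖ {57}, so x IS a limit point.
  x = 58: open {58, 60} ∋ x has {58, 60} ∩ (A ∖ {58}) = ∅, so x is NOT a limit point.
  x = 59: open {59, 60} ∋ x has {59, 60} ∩ (A ∖ {59}) = ∅, so x is NOT a limit point.
  x = 60: open {60} ∋ x has {60} ∩ (A ∖ {60}) = ∅, so x is NOT a limit point.
  x = 61: open {58, 60, 61} ∋ x has {58, 60, 61} ∩ (A ∖ {61}) = ∅, so x is NOT a limit point.
Collecting: A' = {57}.


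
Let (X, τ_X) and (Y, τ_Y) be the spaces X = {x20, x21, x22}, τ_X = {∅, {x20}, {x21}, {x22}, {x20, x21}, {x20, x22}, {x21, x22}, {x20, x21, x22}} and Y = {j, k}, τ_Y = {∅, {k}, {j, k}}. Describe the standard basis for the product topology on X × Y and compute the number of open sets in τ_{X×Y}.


Basis B = {∅ × ∅, {x20} × {k}, {x21} × {k}, {x22} × {k}, {x20} × {j, k}, {x20, x21} × {k}, {x20, x22} × {k}, {x21} × {j, k}, {x21, x22} × {k}, {x22} × {j, k}, {x20, x21, x22} × {k}, {x20, x21} × {j, k}, {x20, x22} × {j, k}, {x21, x22} × {j, k}, {x20, x21, x22} × {j, k}}; |τ_{X×Y}| = 27.

Enumerate products U × V with U ∈ τ_X, V ∈ τ_Y (deduplicated):
  ∅ × ∅ = {} (∅)
  {x20} × {k} = {(x20,k)}
  {x21} × {k} = {(x21,k)}
  {x22} × {k} = {(x22,k)}
  {x20} × {j, k} = {(x20,j), (x20,k)}
  {x20, x21} × {k} = {(x20,k), (x21,k)}
  {x20, x22} × {k} = {(x20,k), (x22,k)}
  {x21} × {j, k} = {(x21,j), (x21,k)}
  {x21, x22} × {k} = {(x21,k), (x22,k)}
  {x22} × {j, k} = {(x22,j), (x22,k)}
  {x20, x21, x22} × {k} = {(x20,k), (x21,k), (x22,k)}
  {x20, x21} × {j, k} = {(x20,j), (x20,k), (x21,j), (x21,k)}
  {x20, x22} × {j, k} = {(x20,j), (x20,k), (x22,j), (x22,k)}
  {x21, x22} × {j, k} = {(x21,j), (x21,k), (x22,j), (x22,k)}
  {x20, x21, x22} × {j, k} = {(x20,j), (x20,k), (x21,j), (x21,k), (x22,j), (x22,k)}
These 15 distinct sets form the basis B.
Close under arbitrary unions to get τ_{X×Y}; counting gives |τ_{X×Y}| = 27.


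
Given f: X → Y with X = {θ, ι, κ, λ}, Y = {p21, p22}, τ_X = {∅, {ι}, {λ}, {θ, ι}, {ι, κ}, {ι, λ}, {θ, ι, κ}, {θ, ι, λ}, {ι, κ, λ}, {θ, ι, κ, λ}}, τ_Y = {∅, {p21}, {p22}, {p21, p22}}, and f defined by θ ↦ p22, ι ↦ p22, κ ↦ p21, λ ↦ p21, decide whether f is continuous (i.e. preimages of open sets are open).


f is NOT continuous.

Compute f^{-1}(U) for each U ∈ τ_Y:
  U = ∅: f^{-1}(U) = ∅ ∈ τ_X ✓.
  U = {p21}: f^{-1}(U) = {κ, λ} ∉ τ_X ✗.
  U = {p22}: f^{-1}(U) = {θ, ι} ∈ τ_X ✓.
  U = {p21, p22}: f^{-1}(U) = {θ, ι, κ, λ} ∈ τ_X ✓.
Found U = {p21} with f^{-1}(U) = {κ, λ} not in τ_X. Therefore f is NOT continuous.


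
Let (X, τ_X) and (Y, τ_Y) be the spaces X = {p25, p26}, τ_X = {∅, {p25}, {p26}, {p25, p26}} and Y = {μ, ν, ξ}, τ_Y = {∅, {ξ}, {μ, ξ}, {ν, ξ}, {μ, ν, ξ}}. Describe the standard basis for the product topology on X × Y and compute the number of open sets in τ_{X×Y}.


Basis B = {∅ × ∅, {p25} × {ξ}, {p26} × {ξ}, {p25} × {μ, ξ}, {p25} × {ν, ξ}, {p25, p26} × {ξ}, {p26} × {μ, ξ}, {p26} × {ν, ξ}, {p25} × {μ, ν, ξ}, {p26} × {μ, ν, ξ}, {p25, p26} × {μ, ξ}, {p25, p26} × {ν, ξ}, {p25, p26} × {μ, ν, ξ}}; |τ_{X×Y}| = 25.

Enumerate products U × V with U ∈ τ_X, V ∈ τ_Y (deduplicated):
  ∅ × ∅ = {} (∅)
  {p25} × {ξ} = {(p25,ξ)}
  {p26} × {ξ} = {(p26,ξ)}
  {p25} × {μ, ξ} = {(p25,μ), (p25,ξ)}
  {p25} × {ν, ξ} = {(p25,ν), (p25,ξ)}
  {p25, p26} × {ξ} = {(p25,ξ), (p26,ξ)}
  {p26} × {μ, ξ} = {(p26,μ), (p26,ξ)}
  {p26} × {ν, ξ} = {(p26,ν), (p26,ξ)}
  {p25} × {μ, ν, ξ} = {(p25,μ), (p25,ν), (p25,ξ)}
  {p26} × {μ, ν, ξ} = {(p26,μ), (p26,ν), (p26,ξ)}
  {p25, p26} × {μ, ξ} = {(p25,μ), (p25,ξ), (p26,μ), (p26,ξ)}
  {p25, p26} × {ν, ξ} = {(p25,ν), (p25,ξ), (p26,ν), (p26,ξ)}
  {p25, p26} × {μ, ν, ξ} = {(p25,μ), (p25,ν), (p25,ξ), (p26,μ), (p26,ν), (p26,ξ)}
These 13 distinct sets form the basis B.
Close under arbitrary unions to get τ_{X×Y}; counting gives |τ_{X×Y}| = 25.


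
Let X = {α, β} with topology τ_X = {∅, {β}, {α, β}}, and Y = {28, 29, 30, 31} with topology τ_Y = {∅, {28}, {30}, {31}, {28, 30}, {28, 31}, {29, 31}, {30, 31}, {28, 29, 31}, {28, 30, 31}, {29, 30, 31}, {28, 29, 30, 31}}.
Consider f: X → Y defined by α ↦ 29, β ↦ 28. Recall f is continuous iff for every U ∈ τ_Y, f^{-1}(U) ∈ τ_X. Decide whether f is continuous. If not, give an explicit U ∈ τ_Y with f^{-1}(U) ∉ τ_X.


f is NOT continuous.

Compute f^{-1}(U) for each U ∈ τ_Y:
  U = ∅: f^{-1}(U) = ∅ ∈ τ_X ✓.
  U = {28}: f^{-1}(U) = {β} ∈ τ_X ✓.
  U = {30}: f^{-1}(U) = ∅ ∈ τ_X ✓.
  U = {31}: f^{-1}(U) = ∅ ∈ τ_X ✓.
  U = {28, 30}: f^{-1}(U) = {β} ∈ τ_X ✓.
  U = {28, 31}: f^{-1}(U) = {β} ∈ τ_X ✓.
  U = {29, 31}: f^{-1}(U) = {α} ∉ τ_X ✗.
  U = {30, 31}: f^{-1}(U) = ∅ ∈ τ_X ✓.
  U = {28, 29, 31}: f^{-1}(U) = {α, β} ∈ τ_X ✓.
  U = {28, 30, 31}: f^{-1}(U) = {β} ∈ τ_X ✓.
  U = {29, 30, 31}: f^{-1}(U) = {α} ∉ τ_X ✗.
  U = {28, 29, 30, 31}: f^{-1}(U) = {α, β} ∈ τ_X ✓.
Found U = {29, 31} with f^{-1}(U) = {α} not in τ_X. Therefore f is NOT continuous.


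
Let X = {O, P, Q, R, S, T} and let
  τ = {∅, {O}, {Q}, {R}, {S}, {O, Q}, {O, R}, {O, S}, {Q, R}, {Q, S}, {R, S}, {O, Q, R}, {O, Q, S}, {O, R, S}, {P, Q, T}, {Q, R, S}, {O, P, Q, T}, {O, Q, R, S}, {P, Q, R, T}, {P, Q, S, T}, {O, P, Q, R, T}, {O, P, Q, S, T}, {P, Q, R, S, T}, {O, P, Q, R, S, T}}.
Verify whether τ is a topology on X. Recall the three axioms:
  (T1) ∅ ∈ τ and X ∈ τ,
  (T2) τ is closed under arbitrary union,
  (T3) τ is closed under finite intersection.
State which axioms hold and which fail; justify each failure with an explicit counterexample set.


τ IS a topology on X.

Axiom (T1): ∅ ∈ τ? Yes; X ∈ τ? Yes.
Axiom (T2/T3): check pairwise unions and intersections of members of τ.
All pairwise intersections and unions checked — each lies in τ. Therefore τ satisfies (T1), (T2), (T3): it IS a topology on X.


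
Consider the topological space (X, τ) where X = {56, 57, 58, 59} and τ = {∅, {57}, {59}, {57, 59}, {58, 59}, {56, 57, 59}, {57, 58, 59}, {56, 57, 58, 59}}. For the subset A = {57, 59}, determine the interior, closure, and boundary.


int(A) = {57, 59}, cl(A) = {56, 57, 58, 59}, ∂A = {56, 58}.

Closed sets in (X, τ) are complements of opens:
  closed(X, τ) = {∅, {56}, {58}, {56, 57}, {56, 58}, {56, 57, 58}, {56, 58, 59}, {56, 57, 58, 59}}.
int(A) = ⋃ {U ∈ τ : U ⊆ A}. Opens contained in A: ∅, {57}, {59}, {57, 59}.
Taking the union of these: int(A) = {57, 59}.
cl(A) = ⋂ {C closed : A ⊆ C}. Closed sets containing A: {56, 57, 58, 59}.
Intersecting these: cl(A) = {56, 57, 58, 59}.
∂A = cl(A) ∖ int(A) = {56, 57, 58, 59} ∖ {57, 59} = {56, 58}.


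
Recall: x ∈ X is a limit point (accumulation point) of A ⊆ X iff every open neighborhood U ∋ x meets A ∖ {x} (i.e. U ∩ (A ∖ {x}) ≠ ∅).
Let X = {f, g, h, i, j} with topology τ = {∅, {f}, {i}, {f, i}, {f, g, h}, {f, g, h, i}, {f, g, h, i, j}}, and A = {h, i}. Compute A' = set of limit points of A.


A' = {g, j}

For each x ∈ X, list the open sets U ∈ τ with x ∈ U, then check whether U ∩ (A ∖ {x}) ≠ ∅ for every such U.
  x = f: open {f} ∋ x has {f} ∩ (A ∖ {f}) = ∅, so x is NOT a limit point.
  x = g: opens ∋ x are {f, g, h}, {f, g, h, i}, {f, g, h, i, j}; each meets A ∖ {g}, so x IS a limit point.
  x = h: open {f, g, h} ∋ x has {f, g, h} ∩ (A ∖ {h}) = ∅, so x is NOT a limit point.
  x = i: open {i} ∋ x has {i} ∩ (A ∖ {i}) = ∅, so x is NOT a limit point.
  x = j: opens ∋ x are {f, g, h, i, j}; each meets A ∖ {j}, so x IS a limit point.
Collecting: A' = {g, j}.


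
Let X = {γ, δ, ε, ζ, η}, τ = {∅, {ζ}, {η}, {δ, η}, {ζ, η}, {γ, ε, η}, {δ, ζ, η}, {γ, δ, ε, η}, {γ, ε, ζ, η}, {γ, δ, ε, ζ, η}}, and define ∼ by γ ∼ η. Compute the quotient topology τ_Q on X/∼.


X/∼ = {[γ=η], [δ], [ε], [ζ]}; |τ_Q| = 6.

Equivalence classes: [γ=η], [δ], [ε], [ζ].
Quotient map π: X → X/∼ sends γ ↦ [γ=η], δ ↦ [δ], ε ↦ [ε], ζ ↦ [ζ], η ↦ [γ=η].
For each subset V ⊆ X/∼, compute π^{-1}(V) ⊆ X and check whether π^{-1}(V) ∈ τ. V is open in τ_Q iff π^{-1}(V) ∈ τ.
  V = {}: π^{-1}(V) = ∅ ∈ τ ✓.
  V = {[γ=η]}: π^{-1}(V) = {γ, η} ∉ τ ✗.
  V = {[δ]}: π^{-1}(V) = {δ} ∉ τ ✗.
  V = {[γ=η], [δ]}: π^{-1}(V) = {γ, δ, η} ∉ τ ✗.
  V = {[ε]}: π^{-1}(V) = {ε} ∉ τ ✗.
  V = {[γ=η], [ε]}: π^{-1}(V) = {γ, ε, η} ∈ τ ✓.
  V = {[δ], [ε]}: π^{-1}(V) = {δ, ε} ∉ τ ✗.
  V = {[γ=η], [δ], [ε]}: π^{-1}(V) = {γ, δ, ε, η} ∈ τ ✓.
  V = {[ζ]}: π^{-1}(V) = {ζ} ∈ τ ✓.
  V = {[γ=η], [ζ]}: π^{-1}(V) = {γ, ζ, η} ∉ τ ✗.
  V = {[δ], [ζ]}: π^{-1}(V) = {δ, ζ} ∉ τ ✗.
  V = {[γ=η], [δ], [ζ]}: π^{-1}(V) = {γ, δ, ζ, η} ∉ τ ✗.
  V = {[ε], [ζ]}: π^{-1}(V) = {ε, ζ} ∉ τ ✗.
  V = {[γ=η], [ε], [ζ]}: π^{-1}(V) = {γ, ε, ζ, η} ∈ τ ✓.
  V = {[δ], [ε], [ζ]}: π^{-1}(V) = {δ, ε, ζ} ∉ τ ✗.
  V = {[γ=η], [δ], [ε], [ζ]}: π^{-1}(V) = {γ, δ, ε, ζ, η} ∈ τ ✓.
Open sets in the quotient: τ_Q = {{}, {[γ=η], [ε]}, {[γ=η], [δ], [ε]}, {[ζ]}, {[γ=η], [ε], [ζ]}, {[γ=η], [δ], [ε], [ζ]}} (6 elements).


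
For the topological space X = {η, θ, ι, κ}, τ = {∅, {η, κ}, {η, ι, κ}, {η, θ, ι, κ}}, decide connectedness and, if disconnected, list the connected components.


(X, τ) is connected.

Find clopen sets (U ∈ τ with X ∖ U ∈ τ):
  U = ∅, X ∖ U = {η, θ, ι, κ} — both open, so U is clopen.
  U = {η, θ, ι, κ}, X ∖ U = ∅ — both open, so U is clopen.
Only trivial clopens (∅ and X) exist, so (X, τ) is connected.
Compute connected components by grouping points that agree on all clopens:
  component: {η, θ, ι, κ}


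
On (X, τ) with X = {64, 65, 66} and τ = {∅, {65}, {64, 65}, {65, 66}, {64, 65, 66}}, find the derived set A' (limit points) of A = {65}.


A' = {64, 66}

For each x ∈ X, list the open sets U ∈ τ with x ∈ U, then check whether U ∩ (A ∖ {x}) ≠ ∅ for every such U.
  x = 64: opens ∋ x are {64, 65}, {64, 65, 66}; each meets A ∖ {64}, so x IS a limit point.
  x = 65: open {65} ∋ x has {65} ∩ (A ∖ {65}) = ∅, so x is NOT a limit point.
  x = 66: opens ∋ x are {65, 66}, {64, 65, 66}; each meets A ∖ {66}, so x IS a limit point.
Collecting: A' = {64, 66}.


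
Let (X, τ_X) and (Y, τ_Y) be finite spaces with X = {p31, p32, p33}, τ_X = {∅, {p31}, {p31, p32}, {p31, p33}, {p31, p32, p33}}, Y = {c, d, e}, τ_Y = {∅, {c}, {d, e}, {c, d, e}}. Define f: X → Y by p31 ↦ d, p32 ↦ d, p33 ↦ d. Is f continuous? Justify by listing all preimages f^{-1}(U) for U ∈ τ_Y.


f IS continuous.

Compute f^{-1}(U) for each U ∈ τ_Y:
  U = ∅: f^{-1}(U) = ∅ ∈ τ_X ✓.
  U = {c}: f^{-1}(U) = ∅ ∈ τ_X ✓.
  U = {d, e}: f^{-1}(U) = {p31, p32, p33} ∈ τ_X ✓.
  U = {c, d, e}: f^{-1}(U) = {p31, p32, p33} ∈ τ_X ✓.
Every preimage lies in τ_X, so f IS continuous.


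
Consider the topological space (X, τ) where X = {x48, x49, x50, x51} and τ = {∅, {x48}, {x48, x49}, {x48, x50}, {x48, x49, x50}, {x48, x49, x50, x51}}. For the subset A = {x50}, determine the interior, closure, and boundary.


int(A) = ∅, cl(A) = {x50, x51}, ∂A = {x50, x51}.

Closed sets in (X, τ) are complements of opens:
  closed(X, τ) = {∅, {x51}, {x49, x51}, {x50, x51}, {x49, x50, x51}, {x48, x49, x50, x51}}.
int(A) = ⋃ {U ∈ τ : U ⊆ A}. Opens contained in A: ∅.
Taking the union of these: int(A) = ∅.
cl(A) = ⋂ {C closed : A ⊆ C}. Closed sets containing A: {x50, x51}, {x49, x50, x51}, {x48, x49, x50, x51}.
Intersecting these: cl(A) = {x50, x51}.
∂A = cl(A) ∖ int(A) = {x50, x51} ∖ ∅ = {x50, x51}.


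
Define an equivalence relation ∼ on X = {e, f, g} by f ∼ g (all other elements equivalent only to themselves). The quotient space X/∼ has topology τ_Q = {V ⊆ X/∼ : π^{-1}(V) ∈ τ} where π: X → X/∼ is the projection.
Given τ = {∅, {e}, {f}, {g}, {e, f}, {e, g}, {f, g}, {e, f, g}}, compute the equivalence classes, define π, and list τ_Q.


X/∼ = {[e], [f=g]}; |τ_Q| = 4.

Equivalence classes: [e], [f=g].
Quotient map π: X → X/∼ sends e ↦ [e], f ↦ [f=g], g ↦ [f=g].
For each subset V ⊆ X/∼, compute π^{-1}(V) ⊆ X and check whether π^{-1}(V) ∈ τ. V is open in τ_Q iff π^{-1}(V) ∈ τ.
  V = {}: π^{-1}(V) = ∅ ∈ τ ✓.
  V = {[e]}: π^{-1}(V) = {e} ∈ τ ✓.
  V = {[f=g]}: π^{-1}(V) = {f, g} ∈ τ ✓.
  V = {[e], [f=g]}: π^{-1}(V) = {e, f, g} ∈ τ ✓.
Open sets in the quotient: τ_Q = {{}, {[e]}, {[f=g]}, {[e], [f=g]}} (4 elements).


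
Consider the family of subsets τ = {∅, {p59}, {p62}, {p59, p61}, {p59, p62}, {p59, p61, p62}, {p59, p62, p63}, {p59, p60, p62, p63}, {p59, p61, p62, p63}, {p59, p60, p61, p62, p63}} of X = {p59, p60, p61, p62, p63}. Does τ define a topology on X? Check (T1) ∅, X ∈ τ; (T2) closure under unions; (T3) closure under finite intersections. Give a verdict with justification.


τ IS a topology on X.

Axiom (T1): ∅ ∈ τ? Yes; X ∈ τ? Yes.
Axiom (T2/T3): check pairwise unions and intersections of members of τ.
All pairwise intersections and unions checked — each lies in τ. Therefore τ satisfies (T1), (T2), (T3): it IS a topology on X.


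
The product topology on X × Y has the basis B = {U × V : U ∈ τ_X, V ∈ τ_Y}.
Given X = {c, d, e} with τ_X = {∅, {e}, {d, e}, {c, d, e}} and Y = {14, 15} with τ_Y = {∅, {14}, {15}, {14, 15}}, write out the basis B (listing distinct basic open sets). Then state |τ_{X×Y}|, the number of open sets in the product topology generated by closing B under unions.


Basis B = {∅ × ∅, {e} × {14}, {e} × {15}, {d, e} × {14}, {d, e} × {15}, {e} × {14, 15}, {c, d, e} × {14}, {c, d, e} × {15}, {d, e} × {14, 15}, {c, d, e} × {14, 15}}; |τ_{X×Y}| = 16.

Enumerate products U × V with U ∈ τ_X, V ∈ τ_Y (deduplicated):
  ∅ × ∅ = {} (∅)
  {e} × {14} = {(e,14)}
  {e} × {15} = {(e,15)}
  {d, e} × {14} = {(d,14), (e,14)}
  {d, e} × {15} = {(d,15), (e,15)}
  {e} × {14, 15} = {(e,14), (e,15)}
  {c, d, e} × {14} = {(c,14), (d,14), (e,14)}
  {c, d, e} × {15} = {(c,15), (d,15), (e,15)}
  {d, e} × {14, 15} = {(d,14), (d,15), (e,14), (e,15)}
  {c, d, e} × {14, 15} = {(c,14), (c,15), (d,14), (d,15), (e,14), (e,15)}
These 10 distinct sets form the basis B.
Close under arbitrary unions to get τ_{X×Y}; counting gives |τ_{X×Y}| = 16.


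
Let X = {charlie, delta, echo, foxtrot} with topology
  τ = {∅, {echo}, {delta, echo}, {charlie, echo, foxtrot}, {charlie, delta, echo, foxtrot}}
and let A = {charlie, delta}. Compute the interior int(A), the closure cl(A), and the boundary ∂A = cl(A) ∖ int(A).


int(A) = ∅, cl(A) = {charlie, delta, foxtrot}, ∂A = {charlie, delta, foxtrot}.

Closed sets in (X, τ) are complements of opens:
  closed(X, τ) = {∅, {delta}, {charlie, foxtrot}, {charlie, delta, foxtrot}, {charlie, delta, echo, foxtrot}}.
int(A) = ⋃ {U ∈ τ : U ⊆ A}. Opens contained in A: ∅.
Taking the union of these: int(A) = ∅.
cl(A) = ⋂ {C closed : A ⊆ C}. Closed sets containing A: {charlie, delta, foxtrot}, {charlie, delta, echo, foxtrot}.
Intersecting these: cl(A) = {charlie, delta, foxtrot}.
∂A = cl(A) ∖ int(A) = {charlie, delta, foxtrot} ∖ ∅ = {charlie, delta, foxtrot}.


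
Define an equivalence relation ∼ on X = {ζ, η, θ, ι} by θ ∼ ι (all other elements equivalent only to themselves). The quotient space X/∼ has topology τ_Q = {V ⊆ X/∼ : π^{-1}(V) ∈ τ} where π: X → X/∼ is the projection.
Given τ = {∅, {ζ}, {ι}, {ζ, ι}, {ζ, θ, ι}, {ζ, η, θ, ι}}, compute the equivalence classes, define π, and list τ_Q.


X/∼ = {[ζ], [η], [θ=ι]}; |τ_Q| = 4.

Equivalence classes: [ζ], [η], [θ=ι].
Quotient map π: X → X/∼ sends ζ ↦ [ζ], η ↦ [η], θ ↦ [θ=ι], ι ↦ [θ=ι].
For each subset V ⊆ X/∼, compute π^{-1}(V) ⊆ X and check whether π^{-1}(V) ∈ τ. V is open in τ_Q iff π^{-1}(V) ∈ τ.
  V = {}: π^{-1}(V) = ∅ ∈ τ ✓.
  V = {[ζ]}: π^{-1}(V) = {ζ} ∈ τ ✓.
  V = {[η]}: π^{-1}(V) = {η} ∉ τ ✗.
  V = {[ζ], [η]}: π^{-1}(V) = {ζ, η} ∉ τ ✗.
  V = {[θ=ι]}: π^{-1}(V) = {θ, ι} ∉ τ ✗.
  V = {[ζ], [θ=ι]}: π^{-1}(V) = {ζ, θ, ι} ∈ τ ✓.
  V = {[η], [θ=ι]}: π^{-1}(V) = {η, θ, ι} ∉ τ ✗.
  V = {[ζ], [η], [θ=ι]}: π^{-1}(V) = {ζ, η, θ, ι} ∈ τ ✓.
Open sets in the quotient: τ_Q = {{}, {[ζ]}, {[ζ], [θ=ι]}, {[ζ], [η], [θ=ι]}} (4 elements).


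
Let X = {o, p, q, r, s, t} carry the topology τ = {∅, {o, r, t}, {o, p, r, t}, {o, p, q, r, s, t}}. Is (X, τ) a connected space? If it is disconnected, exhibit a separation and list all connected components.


(X, τ) is connected.

Find clopen sets (U ∈ τ with X ∖ U ∈ τ):
  U = ∅, X ∖ U = {o, p, q, r, s, t} — both open, so U is clopen.
  U = {o, p, q, r, s, t}, X ∖ U = ∅ — both open, so U is clopen.
Only trivial clopens (∅ and X) exist, so (X, τ) is connected.
Compute connected components by grouping points that agree on all clopens:
  component: {o, p, q, r, s, t}


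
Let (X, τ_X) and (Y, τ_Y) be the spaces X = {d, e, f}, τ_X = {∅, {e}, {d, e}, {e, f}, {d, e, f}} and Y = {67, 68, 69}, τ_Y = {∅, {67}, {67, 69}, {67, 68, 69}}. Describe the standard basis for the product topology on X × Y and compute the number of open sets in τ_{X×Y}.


Basis B = {∅ × ∅, {e} × {67}, {d, e} × {67}, {e} × {67, 69}, {e, f} × {67}, {d, e, f} × {67}, {e} × {67, 68, 69}, {d, e} × {67, 69}, {e, f} × {67, 69}, {d, e} × {67, 68, 69}, {d, e, f} × {67, 69}, {e, f} × {67, 68, 69}, {d, e, f} × {67, 68, 69}}; |τ_{X×Y}| = 30.

Enumerate products U × V with U ∈ τ_X, V ∈ τ_Y (deduplicated):
  ∅ × ∅ = {} (∅)
  {e} × {67} = {(e,67)}
  {d, e} × {67} = {(d,67), (e,67)}
  {e} × {67, 69} = {(e,67), (e,69)}
  {e, f} × {67} = {(e,67), (f,67)}
  {d, e, f} × {67} = {(d,67), (e,67), (f,67)}
  {e} × {67, 68, 69} = {(e,67), (e,68), (e,69)}
  {d, e} × {67, 69} = {(d,67), (d,69), (e,67), (e,69)}
  {e, f} × {67, 69} = {(e,67), (e,69), (f,67), (f,69)}
  {d, e} × {67, 68, 69} = {(d,67), (d,68), (d,69), (e,67), (e,68), (e,69)}
  {d, e, f} × {67, 69} = {(d,67), (d,69), (e,67), (e,69), (f,67), (f,69)}
  {e, f} × {67, 68, 69} = {(e,67), (e,68), (e,69), (f,67), (f,68), (f,69)}
  {d, e, f} × {67, 68, 69} = {(d,67), (d,68), (d,69), (e,67), (e,68), (e,69), (f,67), (f,68), (f,69)}
These 13 distinct sets form the basis B.
Close under arbitrary unions to get τ_{X×Y}; counting gives |τ_{X×Y}| = 30.
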